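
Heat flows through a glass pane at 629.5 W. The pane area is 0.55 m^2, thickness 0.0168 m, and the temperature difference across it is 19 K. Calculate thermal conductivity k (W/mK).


Fourier's law rearranged: k = Q * t / (A * dT)
  Numerator = 629.5 * 0.0168 = 10.5756
  Denominator = 0.55 * 19 = 10.45
  k = 10.5756 / 10.45 = 1.012 W/mK

1.012 W/mK


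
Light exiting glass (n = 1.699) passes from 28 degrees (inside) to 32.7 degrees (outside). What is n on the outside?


Apply Snell's law: n1 * sin(theta1) = n2 * sin(theta2)
  n2 = n1 * sin(theta1) / sin(theta2)
  sin(28) = 0.469472
  sin(32.7) = 0.54024
  n2 = 1.699 * 0.469472 / 0.54024 = 1.4764

1.4764


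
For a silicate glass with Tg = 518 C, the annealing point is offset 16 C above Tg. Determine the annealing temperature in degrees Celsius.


The annealing temperature is Tg plus the offset:
  T_anneal = 518 + 16 = 534 C

534 C


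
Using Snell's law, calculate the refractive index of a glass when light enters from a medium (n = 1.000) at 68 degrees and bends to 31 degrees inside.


Apply Snell's law: n1 * sin(theta1) = n2 * sin(theta2)
  n2 = n1 * sin(theta1) / sin(theta2)
  sin(68) = 0.927184
  sin(31) = 0.515038
  n2 = 1.000 * 0.927184 / 0.515038 = 1.8002

1.8002


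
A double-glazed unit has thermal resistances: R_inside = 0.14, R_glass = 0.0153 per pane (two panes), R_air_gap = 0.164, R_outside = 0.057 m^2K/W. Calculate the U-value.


Total thermal resistance (series):
  R_total = R_in + R_glass + R_air + R_glass + R_out
  R_total = 0.14 + 0.0153 + 0.164 + 0.0153 + 0.057 = 0.3916 m^2K/W
U-value = 1 / R_total = 1 / 0.3916 = 2.554 W/m^2K

2.554 W/m^2K


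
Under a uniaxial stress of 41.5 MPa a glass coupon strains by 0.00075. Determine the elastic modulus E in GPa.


Young's modulus: E = stress / strain
  E = 41.5 MPa / 0.00075 = 55333.33 MPa
Convert to GPa: 55333.33 / 1000 = 55.33 GPa

55.33 GPa


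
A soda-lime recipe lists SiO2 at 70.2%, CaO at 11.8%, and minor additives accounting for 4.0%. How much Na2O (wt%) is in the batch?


Pieces sum to 100%:
  Na2O = 100 - (SiO2 + CaO + others)
  Na2O = 100 - (70.2 + 11.8 + 4.0) = 14.0%

14.0%


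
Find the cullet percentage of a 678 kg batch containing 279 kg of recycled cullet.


Cullet ratio = (cullet mass / total batch mass) * 100
  Ratio = 279 / 678 * 100 = 41.15%

41.15%


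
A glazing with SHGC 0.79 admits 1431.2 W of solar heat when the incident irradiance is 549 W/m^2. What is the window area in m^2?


Rearrange Q = Area * SHGC * Irradiance:
  Area = Q / (SHGC * Irradiance)
  Area = 1431.2 / (0.79 * 549) = 3.3 m^2

3.3 m^2


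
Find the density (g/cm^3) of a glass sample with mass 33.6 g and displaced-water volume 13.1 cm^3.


Use the definition of density:
  rho = mass / volume
  rho = 33.6 / 13.1 = 2.565 g/cm^3

2.565 g/cm^3


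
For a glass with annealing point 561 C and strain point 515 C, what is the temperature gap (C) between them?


Gap = T_anneal - T_strain:
  gap = 561 - 515 = 46 C

46 C


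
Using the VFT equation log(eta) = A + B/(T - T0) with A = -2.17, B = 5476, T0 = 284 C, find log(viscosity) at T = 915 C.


VFT equation: log(eta) = A + B / (T - T0)
  T - T0 = 915 - 284 = 631
  B / (T - T0) = 5476 / 631 = 8.678
  log(eta) = -2.17 + 8.678 = 6.508

6.508


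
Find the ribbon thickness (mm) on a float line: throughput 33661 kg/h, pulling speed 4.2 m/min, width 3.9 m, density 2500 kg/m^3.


Ribbon cross-section from mass balance:
  Volume rate = throughput / density = 33661 / 2500 = 13.4644 m^3/h
  thickness = volume rate / (speed * 60 * width), i.e.
  thickness = throughput / (60 * speed * width * density) * 1000
  thickness = 33661 / (60 * 4.2 * 3.9 * 2500) * 1000 = 13.7 mm

13.7 mm


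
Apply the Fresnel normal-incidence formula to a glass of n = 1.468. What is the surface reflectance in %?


Fresnel reflectance at normal incidence:
  R = ((n - 1)/(n + 1))^2
  (n - 1)/(n + 1) = (1.468 - 1)/(1.468 + 1) = 0.189627
  R = 0.189627^2 = 0.0359584
  R(%) = 0.0359584 * 100 = 3.596%

3.596%


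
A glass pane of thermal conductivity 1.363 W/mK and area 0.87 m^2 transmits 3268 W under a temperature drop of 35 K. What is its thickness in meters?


Fourier's law: t = k * A * dT / Q
  t = 1.363 * 0.87 * 35 / 3268
  t = 41.50335 / 3268 = 0.0127 m

0.0127 m


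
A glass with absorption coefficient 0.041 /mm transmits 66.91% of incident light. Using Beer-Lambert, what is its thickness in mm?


Rearrange T = exp(-alpha * thickness):
  thickness = -ln(T) / alpha
  T = 66.91/100 = 0.6691
  ln(T) = -0.40182
  -ln(T) = 0.40182
  thickness = 0.40182 / 0.041 = 9.8 mm

9.8 mm


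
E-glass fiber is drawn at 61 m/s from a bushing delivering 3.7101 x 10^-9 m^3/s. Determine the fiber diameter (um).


Cross-sectional area from continuity:
  A = Q / v = 3.7101 x 10^-9 / 61 = 6.082131 x 10^-11 m^2
Diameter from circular cross-section:
  d = sqrt(4A / pi) * 10^6 (m -> um)
  d = sqrt(4 * 6.082131 x 10^-11 / pi) * 10^6 = 8.8 um

8.8 um


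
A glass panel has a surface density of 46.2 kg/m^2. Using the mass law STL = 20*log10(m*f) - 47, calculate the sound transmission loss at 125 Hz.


Mass law: STL = 20 * log10(m * f) - 47
  m * f = 46.2 * 125 = 5775
  log10(5775) = 3.76155
  STL = 20 * 3.76155 - 47 = 75.231 - 47 = 28.2 dB

28.2 dB


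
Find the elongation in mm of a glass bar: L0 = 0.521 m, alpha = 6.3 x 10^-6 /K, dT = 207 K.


Thermal expansion formula: dL = alpha * L0 * dT
  dL = (6.3 x 10^-6) * 0.521 * 207 = 0.00067944 m
Convert to mm: 0.00067944 * 1000 = 0.6794 mm

0.6794 mm


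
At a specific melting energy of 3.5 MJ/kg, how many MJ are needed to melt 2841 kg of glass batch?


Total energy = mass * specific energy
  E = 2841 * 3.5 = 9943.5 MJ

9943.5 MJ


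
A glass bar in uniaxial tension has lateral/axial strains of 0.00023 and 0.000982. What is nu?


Poisson's ratio: nu = lateral strain / axial strain
  nu = 0.00023 / 0.000982 = 0.2342

0.2342


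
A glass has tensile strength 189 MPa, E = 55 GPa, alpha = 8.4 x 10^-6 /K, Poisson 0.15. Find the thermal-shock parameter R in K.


Thermal shock resistance: R = sigma * (1 - nu) / (E * alpha)
  Numerator = 189 * (1 - 0.15) = 160.65
  Denominator = 55 * 1000 * (8.4 x 10^-6) = 0.462
  R = 160.65 / 0.462 = 347.7 K

347.7 K


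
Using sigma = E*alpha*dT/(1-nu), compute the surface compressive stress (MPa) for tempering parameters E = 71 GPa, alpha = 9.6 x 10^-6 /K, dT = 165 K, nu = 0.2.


Tempering stress: sigma = E * alpha * dT / (1 - nu)
  E (MPa) = 71 * 1000 = 71000
  Numerator = 71000 * (9.6 x 10^-6) * 165 = 112.464
  Denominator = 1 - 0.2 = 0.8
  sigma = 112.464 / 0.8 = 140.6 MPa

140.6 MPa


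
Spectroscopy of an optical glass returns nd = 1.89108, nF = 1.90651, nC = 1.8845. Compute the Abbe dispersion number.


Abbe number formula: Vd = (nd - 1) / (nF - nC)
  nd - 1 = 1.89108 - 1 = 0.89108
  nF - nC = 1.90651 - 1.8845 = 0.02201
  Vd = 0.89108 / 0.02201 = 40.49

40.49


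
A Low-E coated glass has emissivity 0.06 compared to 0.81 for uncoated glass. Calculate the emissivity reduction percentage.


Percentage reduction = (1 - coated/uncoated) * 100
  Ratio = 0.06 / 0.81 = 0.0741
  Reduction = (1 - 0.0741) * 100 = 92.6%

92.6%


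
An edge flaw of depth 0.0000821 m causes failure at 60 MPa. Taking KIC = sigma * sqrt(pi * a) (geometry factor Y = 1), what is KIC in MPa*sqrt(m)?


Fracture toughness: KIC = sigma * sqrt(pi * a)
  pi * a = pi * 0.0000821 = 0.000257925
  sqrt(pi * a) = 0.01606
  KIC = 60 * 0.01606 = 0.964 MPa*sqrt(m)

0.964 MPa*sqrt(m)


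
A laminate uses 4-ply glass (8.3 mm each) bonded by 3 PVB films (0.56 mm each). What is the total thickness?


Total thickness = glass contribution + PVB contribution
  Glass: 4 * 8.3 = 33.2 mm
  PVB: 3 * 0.56 = 1.68 mm
  Total = 33.2 + 1.68 = 34.88 mm

34.88 mm


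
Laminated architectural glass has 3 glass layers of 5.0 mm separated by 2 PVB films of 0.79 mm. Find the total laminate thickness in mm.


Total thickness = glass contribution + PVB contribution
  Glass: 3 * 5.0 = 15.0 mm
  PVB: 2 * 0.79 = 1.58 mm
  Total = 15.0 + 1.58 = 16.58 mm

16.58 mm


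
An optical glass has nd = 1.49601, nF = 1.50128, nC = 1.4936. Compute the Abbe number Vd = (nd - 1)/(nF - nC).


Abbe number formula: Vd = (nd - 1) / (nF - nC)
  nd - 1 = 1.49601 - 1 = 0.49601
  nF - nC = 1.50128 - 1.4936 = 0.00768
  Vd = 0.49601 / 0.00768 = 64.58

64.58


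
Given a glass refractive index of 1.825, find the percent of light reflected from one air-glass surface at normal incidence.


Fresnel reflectance at normal incidence:
  R = ((n - 1)/(n + 1))^2
  (n - 1)/(n + 1) = (1.825 - 1)/(1.825 + 1) = 0.292035
  R = 0.292035^2 = 0.0852844
  R(%) = 0.0852844 * 100 = 8.528%

8.528%


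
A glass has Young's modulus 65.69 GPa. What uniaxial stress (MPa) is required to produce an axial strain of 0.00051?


Rearrange E = sigma / epsilon:
  sigma = E * epsilon
  E (MPa) = 65.69 * 1000 = 65690
  sigma = 65690 * 0.00051 = 33.5 MPa

33.5 MPa


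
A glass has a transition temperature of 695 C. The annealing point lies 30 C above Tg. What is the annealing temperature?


The annealing temperature is Tg plus the offset:
  T_anneal = 695 + 30 = 725 C

725 C


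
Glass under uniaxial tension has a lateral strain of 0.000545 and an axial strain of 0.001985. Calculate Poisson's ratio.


Poisson's ratio: nu = lateral strain / axial strain
  nu = 0.000545 / 0.001985 = 0.2746

0.2746


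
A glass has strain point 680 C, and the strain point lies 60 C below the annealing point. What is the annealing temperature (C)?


T_anneal = T_strain + gap:
  T_anneal = 680 + 60 = 740 C

740 C


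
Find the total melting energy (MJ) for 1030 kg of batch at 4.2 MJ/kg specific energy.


Total energy = mass * specific energy
  E = 1030 * 4.2 = 4326 MJ

4326 MJ


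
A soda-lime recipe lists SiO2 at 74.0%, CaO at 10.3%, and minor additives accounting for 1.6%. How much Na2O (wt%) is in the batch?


Pieces sum to 100%:
  Na2O = 100 - (SiO2 + CaO + others)
  Na2O = 100 - (74.0 + 10.3 + 1.6) = 14.1%

14.1%


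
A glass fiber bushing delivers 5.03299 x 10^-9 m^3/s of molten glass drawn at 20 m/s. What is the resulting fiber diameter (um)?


Cross-sectional area from continuity:
  A = Q / v = 5.03299 x 10^-9 / 20 = 2.516495 x 10^-10 m^2
Diameter from circular cross-section:
  d = sqrt(4A / pi) * 10^6 (m -> um)
  d = sqrt(4 * 2.516495 x 10^-10 / pi) * 10^6 = 17.9 um

17.9 um


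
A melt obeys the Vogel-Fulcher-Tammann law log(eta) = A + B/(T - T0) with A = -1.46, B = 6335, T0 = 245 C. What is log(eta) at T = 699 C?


VFT equation: log(eta) = A + B / (T - T0)
  T - T0 = 699 - 245 = 454
  B / (T - T0) = 6335 / 454 = 13.954
  log(eta) = -1.46 + 13.954 = 12.494

12.494


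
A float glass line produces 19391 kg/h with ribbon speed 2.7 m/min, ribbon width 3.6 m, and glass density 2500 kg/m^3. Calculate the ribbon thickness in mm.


Ribbon cross-section from mass balance:
  Volume rate = throughput / density = 19391 / 2500 = 7.7564 m^3/h
  thickness = volume rate / (speed * 60 * width), i.e.
  thickness = throughput / (60 * speed * width * density) * 1000
  thickness = 19391 / (60 * 2.7 * 3.6 * 2500) * 1000 = 13.3 mm

13.3 mm


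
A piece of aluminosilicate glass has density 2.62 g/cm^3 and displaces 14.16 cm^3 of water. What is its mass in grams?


Rearrange rho = m / V:
  m = rho * V
  m = 2.62 * 14.16 = 37.099 g

37.099 g


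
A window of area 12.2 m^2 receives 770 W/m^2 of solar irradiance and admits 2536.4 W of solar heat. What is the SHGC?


Rearrange Q = Area * SHGC * Irradiance:
  SHGC = Q / (Area * Irradiance)
  SHGC = 2536.4 / (12.2 * 770) = 0.27

0.27


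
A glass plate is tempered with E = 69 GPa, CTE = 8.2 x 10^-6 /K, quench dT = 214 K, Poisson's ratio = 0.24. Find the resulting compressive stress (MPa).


Tempering stress: sigma = E * alpha * dT / (1 - nu)
  E (MPa) = 69 * 1000 = 69000
  Numerator = 69000 * (8.2 x 10^-6) * 214 = 121.0812
  Denominator = 1 - 0.24 = 0.76
  sigma = 121.0812 / 0.76 = 159.3 MPa

159.3 MPa


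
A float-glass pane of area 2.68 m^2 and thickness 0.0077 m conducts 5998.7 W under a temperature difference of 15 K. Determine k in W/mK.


Fourier's law rearranged: k = Q * t / (A * dT)
  Numerator = 5998.7 * 0.0077 = 46.18999
  Denominator = 2.68 * 15 = 40.2
  k = 46.18999 / 40.2 = 1.149 W/mK

1.149 W/mK


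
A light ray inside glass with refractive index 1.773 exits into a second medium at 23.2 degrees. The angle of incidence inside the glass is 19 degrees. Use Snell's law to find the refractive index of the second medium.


Apply Snell's law: n1 * sin(theta1) = n2 * sin(theta2)
  n2 = n1 * sin(theta1) / sin(theta2)
  sin(19) = 0.325568
  sin(23.2) = 0.393942
  n2 = 1.773 * 0.325568 / 0.393942 = 1.4653

1.4653


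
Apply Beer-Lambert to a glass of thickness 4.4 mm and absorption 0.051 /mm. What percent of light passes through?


Beer-Lambert law: T = exp(-alpha * thickness)
  exponent = -0.051 * 4.4 = -0.2244
  T = exp(-0.2244) = 0.799
  Percentage = 0.799 * 100 = 79.9%

79.9%


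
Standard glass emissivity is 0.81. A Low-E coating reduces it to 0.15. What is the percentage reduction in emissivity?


Percentage reduction = (1 - coated/uncoated) * 100
  Ratio = 0.15 / 0.81 = 0.1852
  Reduction = (1 - 0.1852) * 100 = 81.5%

81.5%


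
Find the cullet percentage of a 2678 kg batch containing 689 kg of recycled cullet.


Cullet ratio = (cullet mass / total batch mass) * 100
  Ratio = 689 / 2678 * 100 = 25.73%

25.73%


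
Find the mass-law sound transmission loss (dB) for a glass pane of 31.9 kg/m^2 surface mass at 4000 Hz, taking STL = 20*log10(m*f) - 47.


Mass law: STL = 20 * log10(m * f) - 47
  m * f = 31.9 * 4000 = 127600
  log10(127600) = 5.10585
  STL = 20 * 5.10585 - 47 = 102.117 - 47 = 55.1 dB

55.1 dB


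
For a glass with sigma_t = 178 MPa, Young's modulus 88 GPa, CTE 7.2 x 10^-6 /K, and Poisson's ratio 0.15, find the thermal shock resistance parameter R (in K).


Thermal shock resistance: R = sigma * (1 - nu) / (E * alpha)
  Numerator = 178 * (1 - 0.15) = 151.3
  Denominator = 88 * 1000 * (7.2 x 10^-6) = 0.6336
  R = 151.3 / 0.6336 = 238.8 K

238.8 K


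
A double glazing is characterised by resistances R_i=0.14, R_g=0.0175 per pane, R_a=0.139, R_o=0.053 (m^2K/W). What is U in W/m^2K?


Total thermal resistance (series):
  R_total = R_in + R_glass + R_air + R_glass + R_out
  R_total = 0.14 + 0.0175 + 0.139 + 0.0175 + 0.053 = 0.367 m^2K/W
U-value = 1 / R_total = 1 / 0.367 = 2.725 W/m^2K

2.725 W/m^2K


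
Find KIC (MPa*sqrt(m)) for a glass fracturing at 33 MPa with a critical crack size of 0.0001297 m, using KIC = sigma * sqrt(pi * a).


Fracture toughness: KIC = sigma * sqrt(pi * a)
  pi * a = pi * 0.0001297 = 0.000407465
  sqrt(pi * a) = 0.020186
  KIC = 33 * 0.020186 = 0.666 MPa*sqrt(m)

0.666 MPa*sqrt(m)


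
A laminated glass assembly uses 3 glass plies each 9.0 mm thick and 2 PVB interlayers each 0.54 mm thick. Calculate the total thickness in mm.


Total thickness = glass contribution + PVB contribution
  Glass: 3 * 9.0 = 27.0 mm
  PVB: 2 * 0.54 = 1.08 mm
  Total = 27.0 + 1.08 = 28.08 mm

28.08 mm


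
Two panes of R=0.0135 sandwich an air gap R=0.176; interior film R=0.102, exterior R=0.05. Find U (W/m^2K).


Total thermal resistance (series):
  R_total = R_in + R_glass + R_air + R_glass + R_out
  R_total = 0.102 + 0.0135 + 0.176 + 0.0135 + 0.05 = 0.355 m^2K/W
U-value = 1 / R_total = 1 / 0.355 = 2.817 W/m^2K

2.817 W/m^2K


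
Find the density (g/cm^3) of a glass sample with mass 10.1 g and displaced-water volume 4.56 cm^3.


Use the definition of density:
  rho = mass / volume
  rho = 10.1 / 4.56 = 2.215 g/cm^3

2.215 g/cm^3


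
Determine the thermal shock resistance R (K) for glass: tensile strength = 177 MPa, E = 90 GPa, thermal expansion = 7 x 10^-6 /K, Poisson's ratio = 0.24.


Thermal shock resistance: R = sigma * (1 - nu) / (E * alpha)
  Numerator = 177 * (1 - 0.24) = 134.52
  Denominator = 90 * 1000 * (7 x 10^-6) = 0.63
  R = 134.52 / 0.63 = 213.5 K

213.5 K


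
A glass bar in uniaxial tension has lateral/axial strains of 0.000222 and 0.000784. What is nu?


Poisson's ratio: nu = lateral strain / axial strain
  nu = 0.000222 / 0.000784 = 0.2832

0.2832


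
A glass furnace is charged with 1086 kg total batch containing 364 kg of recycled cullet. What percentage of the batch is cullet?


Cullet ratio = (cullet mass / total batch mass) * 100
  Ratio = 364 / 1086 * 100 = 33.52%

33.52%


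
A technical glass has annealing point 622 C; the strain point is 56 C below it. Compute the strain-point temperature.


Strain point = annealing point - difference:
  T_strain = 622 - 56 = 566 C

566 C


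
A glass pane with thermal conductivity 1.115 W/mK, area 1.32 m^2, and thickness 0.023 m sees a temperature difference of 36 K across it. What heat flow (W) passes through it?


Fourier's law: Q = k * A * dT / t
  Q = 1.115 * 1.32 * 36 / 0.023
  Q = 52.9848 / 0.023 = 2303.7 W

2303.7 W


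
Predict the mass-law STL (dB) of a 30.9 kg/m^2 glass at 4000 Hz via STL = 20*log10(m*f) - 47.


Mass law: STL = 20 * log10(m * f) - 47
  m * f = 30.9 * 4000 = 123600
  log10(123600) = 5.09202
  STL = 20 * 5.09202 - 47 = 101.8404 - 47 = 54.8 dB

54.8 dB


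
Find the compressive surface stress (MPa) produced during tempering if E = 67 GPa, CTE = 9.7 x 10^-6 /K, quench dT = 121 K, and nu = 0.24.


Tempering stress: sigma = E * alpha * dT / (1 - nu)
  E (MPa) = 67 * 1000 = 67000
  Numerator = 67000 * (9.7 x 10^-6) * 121 = 78.6379
  Denominator = 1 - 0.24 = 0.76
  sigma = 78.6379 / 0.76 = 103.5 MPa

103.5 MPa


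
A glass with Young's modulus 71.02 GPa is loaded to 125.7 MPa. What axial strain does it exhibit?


Rearrange E = sigma / epsilon:
  epsilon = sigma / E
  E (MPa) = 71.02 * 1000 = 71020
  epsilon = 125.7 / 71020 = 0.00177

0.00177


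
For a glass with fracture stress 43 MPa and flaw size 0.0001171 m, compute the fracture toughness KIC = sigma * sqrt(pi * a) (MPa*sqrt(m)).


Fracture toughness: KIC = sigma * sqrt(pi * a)
  pi * a = pi * 0.0001171 = 0.00036788
  sqrt(pi * a) = 0.01918
  KIC = 43 * 0.01918 = 0.825 MPa*sqrt(m)

0.825 MPa*sqrt(m)


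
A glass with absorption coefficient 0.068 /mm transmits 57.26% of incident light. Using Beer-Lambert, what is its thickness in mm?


Rearrange T = exp(-alpha * thickness):
  thickness = -ln(T) / alpha
  T = 57.26/100 = 0.5726
  ln(T) = -0.55757
  -ln(T) = 0.55757
  thickness = 0.55757 / 0.068 = 8.2 mm

8.2 mm


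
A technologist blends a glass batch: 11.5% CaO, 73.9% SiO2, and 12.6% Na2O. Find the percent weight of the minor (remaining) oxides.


Sum the three major oxides:
  SiO2 + Na2O + CaO = 73.9 + 12.6 + 11.5 = 98.0%
Subtract from 100%:
  Others = 100 - 98.0 = 2.0%

2.0%


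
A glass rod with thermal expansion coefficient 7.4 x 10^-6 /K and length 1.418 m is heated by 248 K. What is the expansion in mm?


Thermal expansion formula: dL = alpha * L0 * dT
  dL = (7.4 x 10^-6) * 1.418 * 248 = 0.00260231 m
Convert to mm: 0.00260231 * 1000 = 2.6023 mm

2.6023 mm


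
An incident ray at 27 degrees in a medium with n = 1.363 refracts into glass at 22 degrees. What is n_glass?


Apply Snell's law: n1 * sin(theta1) = n2 * sin(theta2)
  n2 = n1 * sin(theta1) / sin(theta2)
  sin(27) = 0.45399
  sin(22) = 0.374607
  n2 = 1.363 * 0.45399 / 0.374607 = 1.6518

1.6518


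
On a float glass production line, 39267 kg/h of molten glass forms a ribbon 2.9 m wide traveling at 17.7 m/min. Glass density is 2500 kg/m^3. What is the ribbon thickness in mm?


Ribbon cross-section from mass balance:
  Volume rate = throughput / density = 39267 / 2500 = 15.7068 m^3/h
  thickness = volume rate / (speed * 60 * width), i.e.
  thickness = throughput / (60 * speed * width * density) * 1000
  thickness = 39267 / (60 * 17.7 * 2.9 * 2500) * 1000 = 5.1 mm

5.1 mm


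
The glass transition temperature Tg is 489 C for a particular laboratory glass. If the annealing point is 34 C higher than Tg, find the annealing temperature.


The annealing temperature is Tg plus the offset:
  T_anneal = 489 + 34 = 523 C

523 C


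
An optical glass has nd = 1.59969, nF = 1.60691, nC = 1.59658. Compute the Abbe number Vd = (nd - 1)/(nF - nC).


Abbe number formula: Vd = (nd - 1) / (nF - nC)
  nd - 1 = 1.59969 - 1 = 0.59969
  nF - nC = 1.60691 - 1.59658 = 0.01033
  Vd = 0.59969 / 0.01033 = 58.05

58.05


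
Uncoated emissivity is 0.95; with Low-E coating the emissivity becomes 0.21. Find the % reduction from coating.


Percentage reduction = (1 - coated/uncoated) * 100
  Ratio = 0.21 / 0.95 = 0.2211
  Reduction = (1 - 0.2211) * 100 = 77.9%

77.9%


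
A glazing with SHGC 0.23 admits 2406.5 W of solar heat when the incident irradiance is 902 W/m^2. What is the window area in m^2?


Rearrange Q = Area * SHGC * Irradiance:
  Area = Q / (SHGC * Irradiance)
  Area = 2406.5 / (0.23 * 902) = 11.6 m^2

11.6 m^2


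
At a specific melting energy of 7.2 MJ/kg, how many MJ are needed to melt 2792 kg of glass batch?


Total energy = mass * specific energy
  E = 2792 * 7.2 = 20102.4 MJ

20102.4 MJ


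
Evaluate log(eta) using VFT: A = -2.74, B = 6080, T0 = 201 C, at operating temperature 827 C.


VFT equation: log(eta) = A + B / (T - T0)
  T - T0 = 827 - 201 = 626
  B / (T - T0) = 6080 / 626 = 9.712
  log(eta) = -2.74 + 9.712 = 6.972

6.972


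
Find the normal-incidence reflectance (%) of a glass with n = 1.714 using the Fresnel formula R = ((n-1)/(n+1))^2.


Fresnel reflectance at normal incidence:
  R = ((n - 1)/(n + 1))^2
  (n - 1)/(n + 1) = (1.714 - 1)/(1.714 + 1) = 0.26308
  R = 0.26308^2 = 0.0692111
  R(%) = 0.0692111 * 100 = 6.921%

6.921%


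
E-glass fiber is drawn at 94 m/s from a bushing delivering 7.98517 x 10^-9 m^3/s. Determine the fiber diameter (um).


Cross-sectional area from continuity:
  A = Q / v = 7.98517 x 10^-9 / 94 = 8.494862 x 10^-11 m^2
Diameter from circular cross-section:
  d = sqrt(4A / pi) * 10^6 (m -> um)
  d = sqrt(4 * 8.494862 x 10^-11 / pi) * 10^6 = 10.4 um

10.4 um


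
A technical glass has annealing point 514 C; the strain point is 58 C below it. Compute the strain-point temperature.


Strain point = annealing point - difference:
  T_strain = 514 - 58 = 456 C

456 C


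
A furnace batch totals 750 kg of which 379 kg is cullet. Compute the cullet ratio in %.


Cullet ratio = (cullet mass / total batch mass) * 100
  Ratio = 379 / 750 * 100 = 50.53%

50.53%


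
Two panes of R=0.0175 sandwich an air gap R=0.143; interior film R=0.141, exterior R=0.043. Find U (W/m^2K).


Total thermal resistance (series):
  R_total = R_in + R_glass + R_air + R_glass + R_out
  R_total = 0.141 + 0.0175 + 0.143 + 0.0175 + 0.043 = 0.362 m^2K/W
U-value = 1 / R_total = 1 / 0.362 = 2.762 W/m^2K

2.762 W/m^2K


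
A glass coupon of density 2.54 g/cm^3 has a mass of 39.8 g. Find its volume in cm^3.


Rearrange rho = m / V:
  V = m / rho
  V = 39.8 / 2.54 = 15.669 cm^3

15.669 cm^3


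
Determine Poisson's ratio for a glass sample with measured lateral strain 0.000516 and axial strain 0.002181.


Poisson's ratio: nu = lateral strain / axial strain
  nu = 0.000516 / 0.002181 = 0.2366

0.2366


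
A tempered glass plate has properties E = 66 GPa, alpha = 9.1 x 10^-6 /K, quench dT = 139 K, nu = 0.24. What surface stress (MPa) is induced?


Tempering stress: sigma = E * alpha * dT / (1 - nu)
  E (MPa) = 66 * 1000 = 66000
  Numerator = 66000 * (9.1 x 10^-6) * 139 = 83.4834
  Denominator = 1 - 0.24 = 0.76
  sigma = 83.4834 / 0.76 = 109.8 MPa

109.8 MPa


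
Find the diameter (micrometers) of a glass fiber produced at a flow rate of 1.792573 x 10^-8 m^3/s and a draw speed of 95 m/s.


Cross-sectional area from continuity:
  A = Q / v = 1.792573 x 10^-8 / 95 = 1.886919 x 10^-10 m^2
Diameter from circular cross-section:
  d = sqrt(4A / pi) * 10^6 (m -> um)
  d = sqrt(4 * 1.886919 x 10^-10 / pi) * 10^6 = 15.5 um

15.5 um


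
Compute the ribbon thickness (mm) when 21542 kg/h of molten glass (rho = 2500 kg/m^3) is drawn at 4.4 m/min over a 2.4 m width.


Ribbon cross-section from mass balance:
  Volume rate = throughput / density = 21542 / 2500 = 8.6168 m^3/h
  thickness = volume rate / (speed * 60 * width), i.e.
  thickness = throughput / (60 * speed * width * density) * 1000
  thickness = 21542 / (60 * 4.4 * 2.4 * 2500) * 1000 = 13.6 mm

13.6 mm


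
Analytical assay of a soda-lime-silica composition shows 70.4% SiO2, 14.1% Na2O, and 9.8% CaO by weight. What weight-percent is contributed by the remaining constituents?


Sum the three major oxides:
  SiO2 + Na2O + CaO = 70.4 + 14.1 + 9.8 = 94.3%
Subtract from 100%:
  Others = 100 - 94.3 = 5.7%

5.7%


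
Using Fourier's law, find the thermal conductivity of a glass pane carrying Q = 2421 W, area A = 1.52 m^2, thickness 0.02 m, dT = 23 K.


Fourier's law rearranged: k = Q * t / (A * dT)
  Numerator = 2421 * 0.02 = 48.42
  Denominator = 1.52 * 23 = 34.96
  k = 48.42 / 34.96 = 1.385 W/mK

1.385 W/mK


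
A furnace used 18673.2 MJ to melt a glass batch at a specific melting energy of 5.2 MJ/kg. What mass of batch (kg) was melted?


Rearrange E = m * s for m:
  m = E / s
  m = 18673.2 / 5.2 = 3591.0 kg

3591.0 kg


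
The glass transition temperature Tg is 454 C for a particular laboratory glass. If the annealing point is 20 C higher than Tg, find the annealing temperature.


The annealing temperature is Tg plus the offset:
  T_anneal = 454 + 20 = 474 C

474 C


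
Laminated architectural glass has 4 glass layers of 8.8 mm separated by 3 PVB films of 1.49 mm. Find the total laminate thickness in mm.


Total thickness = glass contribution + PVB contribution
  Glass: 4 * 8.8 = 35.2 mm
  PVB: 3 * 1.49 = 4.47 mm
  Total = 35.2 + 4.47 = 39.67 mm

39.67 mm


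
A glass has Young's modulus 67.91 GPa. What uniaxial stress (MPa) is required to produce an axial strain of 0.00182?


Rearrange E = sigma / epsilon:
  sigma = E * epsilon
  E (MPa) = 67.91 * 1000 = 67910
  sigma = 67910 * 0.00182 = 123.6 MPa

123.6 MPa


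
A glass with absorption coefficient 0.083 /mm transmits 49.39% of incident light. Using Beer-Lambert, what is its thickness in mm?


Rearrange T = exp(-alpha * thickness):
  thickness = -ln(T) / alpha
  T = 49.39/100 = 0.4939
  ln(T) = -0.70542
  -ln(T) = 0.70542
  thickness = 0.70542 / 0.083 = 8.5 mm

8.5 mm


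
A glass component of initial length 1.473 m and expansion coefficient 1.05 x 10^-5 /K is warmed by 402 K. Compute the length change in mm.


Thermal expansion formula: dL = alpha * L0 * dT
  dL = (1.05 x 10^-5) * 1.473 * 402 = 0.00621753 m
Convert to mm: 0.00621753 * 1000 = 6.2175 mm

6.2175 mm


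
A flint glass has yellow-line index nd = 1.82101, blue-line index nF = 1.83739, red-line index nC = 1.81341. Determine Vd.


Abbe number formula: Vd = (nd - 1) / (nF - nC)
  nd - 1 = 1.82101 - 1 = 0.82101
  nF - nC = 1.83739 - 1.81341 = 0.02398
  Vd = 0.82101 / 0.02398 = 34.24

34.24


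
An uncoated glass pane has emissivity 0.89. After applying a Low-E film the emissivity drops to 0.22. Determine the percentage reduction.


Percentage reduction = (1 - coated/uncoated) * 100
  Ratio = 0.22 / 0.89 = 0.2472
  Reduction = (1 - 0.2472) * 100 = 75.3%

75.3%


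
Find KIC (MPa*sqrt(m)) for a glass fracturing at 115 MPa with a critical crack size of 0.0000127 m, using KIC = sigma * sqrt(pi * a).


Fracture toughness: KIC = sigma * sqrt(pi * a)
  pi * a = pi * 0.0000127 = 0.000039898
  sqrt(pi * a) = 0.006316
  KIC = 115 * 0.006316 = 0.726 MPa*sqrt(m)

0.726 MPa*sqrt(m)


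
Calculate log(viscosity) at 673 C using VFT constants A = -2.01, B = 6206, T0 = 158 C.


VFT equation: log(eta) = A + B / (T - T0)
  T - T0 = 673 - 158 = 515
  B / (T - T0) = 6206 / 515 = 12.05
  log(eta) = -2.01 + 12.05 = 10.04

10.04


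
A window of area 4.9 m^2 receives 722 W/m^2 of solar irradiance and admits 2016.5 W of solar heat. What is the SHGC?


Rearrange Q = Area * SHGC * Irradiance:
  SHGC = Q / (Area * Irradiance)
  SHGC = 2016.5 / (4.9 * 722) = 0.57

0.57


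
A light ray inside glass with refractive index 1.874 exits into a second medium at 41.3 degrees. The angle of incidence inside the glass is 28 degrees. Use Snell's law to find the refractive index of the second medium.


Apply Snell's law: n1 * sin(theta1) = n2 * sin(theta2)
  n2 = n1 * sin(theta1) / sin(theta2)
  sin(28) = 0.469472
  sin(41.3) = 0.660002
  n2 = 1.874 * 0.469472 / 0.660002 = 1.333

1.333


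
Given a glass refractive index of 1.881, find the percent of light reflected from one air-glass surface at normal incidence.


Fresnel reflectance at normal incidence:
  R = ((n - 1)/(n + 1))^2
  (n - 1)/(n + 1) = (1.881 - 1)/(1.881 + 1) = 0.305797
  R = 0.305797^2 = 0.0935118
  R(%) = 0.0935118 * 100 = 9.351%

9.351%


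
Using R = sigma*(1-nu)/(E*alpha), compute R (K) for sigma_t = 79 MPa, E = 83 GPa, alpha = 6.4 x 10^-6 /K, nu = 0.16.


Thermal shock resistance: R = sigma * (1 - nu) / (E * alpha)
  Numerator = 79 * (1 - 0.16) = 66.36
  Denominator = 83 * 1000 * (6.4 x 10^-6) = 0.5312
  R = 66.36 / 0.5312 = 124.9 K

124.9 K


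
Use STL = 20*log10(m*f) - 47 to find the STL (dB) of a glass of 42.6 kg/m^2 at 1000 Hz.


Mass law: STL = 20 * log10(m * f) - 47
  m * f = 42.6 * 1000 = 42600
  log10(42600) = 4.62941
  STL = 20 * 4.62941 - 47 = 92.5882 - 47 = 45.6 dB

45.6 dB


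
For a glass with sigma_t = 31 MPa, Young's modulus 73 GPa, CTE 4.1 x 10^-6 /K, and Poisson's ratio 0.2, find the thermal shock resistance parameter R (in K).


Thermal shock resistance: R = sigma * (1 - nu) / (E * alpha)
  Numerator = 31 * (1 - 0.2) = 24.8
  Denominator = 73 * 1000 * (4.1 x 10^-6) = 0.2993
  R = 24.8 / 0.2993 = 82.9 K

82.9 K


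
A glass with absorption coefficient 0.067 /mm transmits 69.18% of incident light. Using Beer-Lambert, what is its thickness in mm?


Rearrange T = exp(-alpha * thickness):
  thickness = -ln(T) / alpha
  T = 69.18/100 = 0.6918
  ln(T) = -0.36846
  -ln(T) = 0.36846
  thickness = 0.36846 / 0.067 = 5.5 mm

5.5 mm


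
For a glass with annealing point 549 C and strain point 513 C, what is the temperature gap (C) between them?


Gap = T_anneal - T_strain:
  gap = 549 - 513 = 36 C

36 C


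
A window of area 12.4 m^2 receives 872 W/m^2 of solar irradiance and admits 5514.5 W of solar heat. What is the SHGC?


Rearrange Q = Area * SHGC * Irradiance:
  SHGC = Q / (Area * Irradiance)
  SHGC = 5514.5 / (12.4 * 872) = 0.51

0.51


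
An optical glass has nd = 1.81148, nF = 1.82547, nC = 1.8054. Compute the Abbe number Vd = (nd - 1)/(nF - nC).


Abbe number formula: Vd = (nd - 1) / (nF - nC)
  nd - 1 = 1.81148 - 1 = 0.81148
  nF - nC = 1.82547 - 1.8054 = 0.02007
  Vd = 0.81148 / 0.02007 = 40.43

40.43


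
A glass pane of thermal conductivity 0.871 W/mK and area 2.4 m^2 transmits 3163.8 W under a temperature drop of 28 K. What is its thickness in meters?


Fourier's law: t = k * A * dT / Q
  t = 0.871 * 2.4 * 28 / 3163.8
  t = 58.5312 / 3163.8 = 0.0185 m

0.0185 m


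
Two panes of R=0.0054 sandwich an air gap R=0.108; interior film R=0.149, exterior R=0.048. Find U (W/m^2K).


Total thermal resistance (series):
  R_total = R_in + R_glass + R_air + R_glass + R_out
  R_total = 0.149 + 0.0054 + 0.108 + 0.0054 + 0.048 = 0.3158 m^2K/W
U-value = 1 / R_total = 1 / 0.3158 = 3.167 W/m^2K

3.167 W/m^2K


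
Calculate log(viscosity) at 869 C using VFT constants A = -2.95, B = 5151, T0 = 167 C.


VFT equation: log(eta) = A + B / (T - T0)
  T - T0 = 869 - 167 = 702
  B / (T - T0) = 5151 / 702 = 7.338
  log(eta) = -2.95 + 7.338 = 4.388

4.388


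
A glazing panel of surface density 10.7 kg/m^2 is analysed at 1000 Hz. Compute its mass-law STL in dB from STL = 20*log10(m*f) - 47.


Mass law: STL = 20 * log10(m * f) - 47
  m * f = 10.7 * 1000 = 10700
  log10(10700) = 4.02938
  STL = 20 * 4.02938 - 47 = 80.5876 - 47 = 33.6 dB

33.6 dB


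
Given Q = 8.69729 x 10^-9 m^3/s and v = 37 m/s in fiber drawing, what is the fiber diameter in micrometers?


Cross-sectional area from continuity:
  A = Q / v = 8.69729 x 10^-9 / 37 = 2.350619 x 10^-10 m^2
Diameter from circular cross-section:
  d = sqrt(4A / pi) * 10^6 (m -> um)
  d = sqrt(4 * 2.350619 x 10^-10 / pi) * 10^6 = 17.3 um

17.3 um


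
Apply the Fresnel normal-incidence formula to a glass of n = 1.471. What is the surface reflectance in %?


Fresnel reflectance at normal incidence:
  R = ((n - 1)/(n + 1))^2
  (n - 1)/(n + 1) = (1.471 - 1)/(1.471 + 1) = 0.190611
  R = 0.190611^2 = 0.0363326
  R(%) = 0.0363326 * 100 = 3.633%

3.633%


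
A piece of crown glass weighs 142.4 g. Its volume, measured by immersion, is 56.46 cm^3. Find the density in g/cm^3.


Use the definition of density:
  rho = mass / volume
  rho = 142.4 / 56.46 = 2.522 g/cm^3

2.522 g/cm^3


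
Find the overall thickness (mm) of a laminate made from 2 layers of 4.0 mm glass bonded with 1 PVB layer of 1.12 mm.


Total thickness = glass contribution + PVB contribution
  Glass: 2 * 4.0 = 8.0 mm
  PVB: 1 * 1.12 = 1.12 mm
  Total = 8.0 + 1.12 = 9.12 mm

9.12 mm


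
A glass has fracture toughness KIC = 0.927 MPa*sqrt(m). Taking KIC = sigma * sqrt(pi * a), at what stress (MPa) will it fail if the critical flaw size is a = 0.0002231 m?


Rearrange KIC = sigma * sqrt(pi * a):
  sigma = KIC / sqrt(pi * a)
  sqrt(pi * 0.0002231) = 0.026474
  sigma = 0.927 / 0.026474 = 35.02 MPa

35.02 MPa


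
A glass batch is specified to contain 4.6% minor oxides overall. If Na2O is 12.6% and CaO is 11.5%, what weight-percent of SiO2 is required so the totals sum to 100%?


Known pieces sum to 100%:
  SiO2 = 100 - (others + Na2O + CaO)
  SiO2 = 100 - (4.6 + 12.6 + 11.5) = 71.3%

71.3%


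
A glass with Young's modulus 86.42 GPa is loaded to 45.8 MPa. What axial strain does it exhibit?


Rearrange E = sigma / epsilon:
  epsilon = sigma / E
  E (MPa) = 86.42 * 1000 = 86420
  epsilon = 45.8 / 86420 = 0.00053

0.00053


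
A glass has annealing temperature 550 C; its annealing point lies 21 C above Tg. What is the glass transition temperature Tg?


Rearrange T_anneal = Tg + offset for Tg:
  Tg = T_anneal - offset = 550 - 21 = 529 C

529 C


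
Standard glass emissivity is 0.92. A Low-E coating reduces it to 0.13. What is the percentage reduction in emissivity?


Percentage reduction = (1 - coated/uncoated) * 100
  Ratio = 0.13 / 0.92 = 0.1413
  Reduction = (1 - 0.1413) * 100 = 85.9%

85.9%


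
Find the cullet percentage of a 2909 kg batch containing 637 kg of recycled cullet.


Cullet ratio = (cullet mass / total batch mass) * 100
  Ratio = 637 / 2909 * 100 = 21.9%

21.9%


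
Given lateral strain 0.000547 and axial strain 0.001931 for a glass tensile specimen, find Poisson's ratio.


Poisson's ratio: nu = lateral strain / axial strain
  nu = 0.000547 / 0.001931 = 0.2833

0.2833


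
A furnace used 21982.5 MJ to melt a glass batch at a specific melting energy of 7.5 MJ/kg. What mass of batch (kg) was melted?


Rearrange E = m * s for m:
  m = E / s
  m = 21982.5 / 7.5 = 2931.0 kg

2931.0 kg


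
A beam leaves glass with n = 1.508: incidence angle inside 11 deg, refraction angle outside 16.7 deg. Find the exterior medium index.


Apply Snell's law: n1 * sin(theta1) = n2 * sin(theta2)
  n2 = n1 * sin(theta1) / sin(theta2)
  sin(11) = 0.190809
  sin(16.7) = 0.287361
  n2 = 1.508 * 0.190809 / 0.287361 = 1.0013

1.0013


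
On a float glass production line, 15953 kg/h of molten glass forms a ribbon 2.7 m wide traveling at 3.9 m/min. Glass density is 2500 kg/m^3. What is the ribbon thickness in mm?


Ribbon cross-section from mass balance:
  Volume rate = throughput / density = 15953 / 2500 = 6.3812 m^3/h
  thickness = volume rate / (speed * 60 * width), i.e.
  thickness = throughput / (60 * speed * width * density) * 1000
  thickness = 15953 / (60 * 3.9 * 2.7 * 2500) * 1000 = 10.1 mm

10.1 mm


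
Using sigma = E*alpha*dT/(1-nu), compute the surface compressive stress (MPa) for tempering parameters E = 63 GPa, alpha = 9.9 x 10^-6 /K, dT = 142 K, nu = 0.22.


Tempering stress: sigma = E * alpha * dT / (1 - nu)
  E (MPa) = 63 * 1000 = 63000
  Numerator = 63000 * (9.9 x 10^-6) * 142 = 88.5654
  Denominator = 1 - 0.22 = 0.78
  sigma = 88.5654 / 0.78 = 113.5 MPa

113.5 MPa


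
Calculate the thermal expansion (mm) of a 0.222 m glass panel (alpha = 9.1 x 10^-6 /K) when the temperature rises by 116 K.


Thermal expansion formula: dL = alpha * L0 * dT
  dL = (9.1 x 10^-6) * 0.222 * 116 = 0.00023434 m
Convert to mm: 0.00023434 * 1000 = 0.2343 mm

0.2343 mm


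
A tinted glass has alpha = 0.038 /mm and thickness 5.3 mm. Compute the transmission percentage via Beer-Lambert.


Beer-Lambert law: T = exp(-alpha * thickness)
  exponent = -0.038 * 5.3 = -0.2014
  T = exp(-0.2014) = 0.8176
  Percentage = 0.8176 * 100 = 81.76%

81.76%


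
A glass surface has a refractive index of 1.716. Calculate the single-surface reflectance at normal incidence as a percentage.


Fresnel reflectance at normal incidence:
  R = ((n - 1)/(n + 1))^2
  (n - 1)/(n + 1) = (1.716 - 1)/(1.716 + 1) = 0.263623
  R = 0.263623^2 = 0.0694971
  R(%) = 0.0694971 * 100 = 6.95%

6.95%


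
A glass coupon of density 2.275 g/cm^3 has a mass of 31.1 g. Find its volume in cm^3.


Rearrange rho = m / V:
  V = m / rho
  V = 31.1 / 2.275 = 13.67 cm^3

13.67 cm^3


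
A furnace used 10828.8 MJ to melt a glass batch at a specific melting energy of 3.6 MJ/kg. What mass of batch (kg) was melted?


Rearrange E = m * s for m:
  m = E / s
  m = 10828.8 / 3.6 = 3008.0 kg

3008.0 kg


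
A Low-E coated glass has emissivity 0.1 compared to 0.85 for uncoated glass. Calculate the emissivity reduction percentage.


Percentage reduction = (1 - coated/uncoated) * 100
  Ratio = 0.1 / 0.85 = 0.1176
  Reduction = (1 - 0.1176) * 100 = 88.2%

88.2%


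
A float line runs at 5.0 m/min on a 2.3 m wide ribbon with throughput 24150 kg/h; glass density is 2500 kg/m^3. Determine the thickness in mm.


Ribbon cross-section from mass balance:
  Volume rate = throughput / density = 24150 / 2500 = 9.66 m^3/h
  thickness = volume rate / (speed * 60 * width), i.e.
  thickness = throughput / (60 * speed * width * density) * 1000
  thickness = 24150 / (60 * 5.0 * 2.3 * 2500) * 1000 = 14.0 mm

14.0 mm


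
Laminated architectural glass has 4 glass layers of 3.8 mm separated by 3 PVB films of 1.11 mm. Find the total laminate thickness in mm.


Total thickness = glass contribution + PVB contribution
  Glass: 4 * 3.8 = 15.2 mm
  PVB: 3 * 1.11 = 3.33 mm
  Total = 15.2 + 3.33 = 18.53 mm

18.53 mm


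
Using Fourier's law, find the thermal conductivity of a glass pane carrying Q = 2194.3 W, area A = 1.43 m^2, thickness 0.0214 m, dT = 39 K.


Fourier's law rearranged: k = Q * t / (A * dT)
  Numerator = 2194.3 * 0.0214 = 46.95802
  Denominator = 1.43 * 39 = 55.77
  k = 46.95802 / 55.77 = 0.842 W/mK

0.842 W/mK


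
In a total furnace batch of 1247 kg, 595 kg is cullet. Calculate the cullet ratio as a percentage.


Cullet ratio = (cullet mass / total batch mass) * 100
  Ratio = 595 / 1247 * 100 = 47.71%

47.71%


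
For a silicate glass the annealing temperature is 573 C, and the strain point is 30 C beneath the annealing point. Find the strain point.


Strain point = annealing point - difference:
  T_strain = 573 - 30 = 543 C

543 C


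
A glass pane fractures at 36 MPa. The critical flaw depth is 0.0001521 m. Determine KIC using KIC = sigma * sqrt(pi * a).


Fracture toughness: KIC = sigma * sqrt(pi * a)
  pi * a = pi * 0.0001521 = 0.000477836
  sqrt(pi * a) = 0.021859
  KIC = 36 * 0.021859 = 0.787 MPa*sqrt(m)

0.787 MPa*sqrt(m)


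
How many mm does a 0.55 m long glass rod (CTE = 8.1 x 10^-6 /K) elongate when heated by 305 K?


Thermal expansion formula: dL = alpha * L0 * dT
  dL = (8.1 x 10^-6) * 0.55 * 305 = 0.00135878 m
Convert to mm: 0.00135878 * 1000 = 1.3588 mm

1.3588 mm
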